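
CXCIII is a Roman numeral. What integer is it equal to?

CXCIII: C=100, XC=90, I=1, I=1, I=1
100 + 90 + 1 + 1 + 1 = 193

193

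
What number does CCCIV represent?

CCCIV: C=100, C=100, C=100, IV=4
100 + 100 + 100 + 4 = 304

304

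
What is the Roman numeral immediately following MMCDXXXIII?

MMCDXXXIII = 2433, so the next integer is 2433 + 1 = 2434

MMCDXXXIV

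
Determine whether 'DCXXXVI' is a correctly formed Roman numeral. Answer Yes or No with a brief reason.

'DCXXXVI': Check the rules: uses only the symbols I, V, X, L, C, D, M; no symbol is repeated more than three times in a row; V, L and D each appear at most once; no smaller symbol precedes a larger one (values never increase from left to right). Value: D (500) + C (100) + X (10) + X (10) + X (10) + V (5) + I (1) = 636. So it is a valid standard Roman numeral.

Yes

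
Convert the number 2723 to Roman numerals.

Convert 2723 to Roman numerals:
  2723 contains 2×1000 (MM)
  723 contains 1×500 (D)
  223 contains 2×100 (CC)
  23 contains 2×10 (XX)
  3 contains 3×1 (III)

MMDCCXXIII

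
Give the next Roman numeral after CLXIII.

CLXIII = 163; next is 164

CLXIV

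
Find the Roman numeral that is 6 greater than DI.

DI = 501
501 + 6 = 507

DVII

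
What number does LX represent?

LX: L=50, X=10
50 + 10 = 60

60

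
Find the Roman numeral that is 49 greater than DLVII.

DLVII = 557
557 + 49 = 606

DCVI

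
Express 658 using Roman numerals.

Convert 658 to Roman numerals:
  658 contains 1×500 (D)
  158 contains 1×100 (C)
  58 contains 1×50 (L)
  8 contains 1×5 (V)
  3 contains 3×1 (III)

DCLVIII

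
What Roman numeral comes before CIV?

CIV = 104; previous is 103

CIII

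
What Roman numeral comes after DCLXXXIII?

DCLXXXIII = 683, so the next integer is 683 + 1 = 684

DCLXXXIV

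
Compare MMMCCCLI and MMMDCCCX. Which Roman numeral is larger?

MMMCCCLI = 3351
MMMDCCCX = 3810
3810 is larger

MMMDCCCX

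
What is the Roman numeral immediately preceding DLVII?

DLVII = 557; previous is 556

DLVI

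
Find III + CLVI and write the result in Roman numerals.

III = 3
CLVI = 156
3 + 156 = 159

CLIX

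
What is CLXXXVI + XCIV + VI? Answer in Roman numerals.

CLXXXVI = 186, XCIV = 94, VI = 6
186 + 94 = 280
280 + 6 = 286

CCLXXXVI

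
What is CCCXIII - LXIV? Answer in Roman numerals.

CCCXIII = 313
LXIV = 64
313 - 64 = 249

CCXLIX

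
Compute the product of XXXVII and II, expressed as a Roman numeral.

XXXVII = 37
II = 2
37 × 2 = 74

LXXIV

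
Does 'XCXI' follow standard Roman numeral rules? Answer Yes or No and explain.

'XCXI': X cannot come right after the subtractive pair XC: once X is subtracted in XC, the next symbol must be smaller than X

No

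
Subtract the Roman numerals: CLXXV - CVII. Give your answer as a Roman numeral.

CLXXV = 175
CVII = 107
175 - 107 = 68

LXVIII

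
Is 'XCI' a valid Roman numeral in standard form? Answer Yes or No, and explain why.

'XCI': Check the rules: uses only the symbols I, V, X, L, C, D, M; no symbol is repeated more than three times in a row; V, L and D each appear at most once; the only place a smaller symbol precedes a larger one is the allowed subtractive pair XC, the symbol right after such a pair (if any) is smaller than the pair's first symbol, and otherwise the values never increase from left to right. Value: XC (90) + I (1) = 91. So it is a valid standard Roman numeral.

Yes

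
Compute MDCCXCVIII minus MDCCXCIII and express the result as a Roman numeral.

MDCCXCVIII = 1798
MDCCXCIII = 1793
1798 - 1793 = 5

V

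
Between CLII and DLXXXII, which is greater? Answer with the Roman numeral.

CLII = 152
DLXXXII = 582
582 is larger

DLXXXII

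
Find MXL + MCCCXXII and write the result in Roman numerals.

MXL = 1040
MCCCXXII = 1322
1040 + 1322 = 2362

MMCCCLXII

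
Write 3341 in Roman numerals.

Convert 3341 to Roman numerals:
  3341 contains 3×1000 (MMM)
  341 contains 3×100 (CCC)
  41 contains 1×40 (XL)
  1 contains 1×1 (I)

MMMCCCXLI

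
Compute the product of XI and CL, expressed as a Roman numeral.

XI = 11
CL = 150
11 × 150 = 1650

MDCL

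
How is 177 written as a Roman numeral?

Convert 177 to Roman numerals:
  177 contains 1×100 (C)
  77 contains 1×50 (L)
  27 contains 2×10 (XX)
  7 contains 1×5 (V)
  2 contains 2×1 (II)

CLXXVII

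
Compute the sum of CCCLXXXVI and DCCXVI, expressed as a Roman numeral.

CCCLXXXVI = 386
DCCXVI = 716
386 + 716 = 1102

MCII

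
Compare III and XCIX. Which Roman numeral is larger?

III = 3
XCIX = 99
99 is larger

XCIX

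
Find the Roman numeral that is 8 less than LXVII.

LXVII = 67
67 - 8 = 59

LIX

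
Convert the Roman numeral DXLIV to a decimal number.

DXLIV: D=500, XL=40, IV=4
500 + 40 + 4 = 544

544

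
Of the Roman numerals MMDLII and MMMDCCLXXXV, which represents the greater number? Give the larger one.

MMDLII = 2552
MMMDCCLXXXV = 3785
3785 is larger

MMMDCCLXXXV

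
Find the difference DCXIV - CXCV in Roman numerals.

DCXIV = 614
CXCV = 195
614 - 195 = 419

CDXIX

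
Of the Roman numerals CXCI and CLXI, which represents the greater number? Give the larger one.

CXCI = 191
CLXI = 161
191 is larger

CXCI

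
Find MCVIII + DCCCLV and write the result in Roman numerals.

MCVIII = 1108
DCCCLV = 855
1108 + 855 = 1963

MCMLXIII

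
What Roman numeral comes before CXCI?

CXCI = 191, so the previous integer is 191 - 1 = 190

CXC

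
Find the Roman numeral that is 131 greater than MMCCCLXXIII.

MMCCCLXXIII = 2373
2373 + 131 = 2504

MMDIV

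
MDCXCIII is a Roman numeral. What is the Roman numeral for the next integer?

MDCXCIII = 1693, so the next integer is 1693 + 1 = 1694

MDCXCIV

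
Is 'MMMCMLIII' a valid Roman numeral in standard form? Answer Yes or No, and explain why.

'MMMCMLIII': Check the rules: uses only the symbols I, V, X, L, C, D, M; no symbol is repeated more than three times in a row; V, L and D each appear at most once; the only place a smaller symbol precedes a larger one is the allowed subtractive pair CM, the symbol right after such a pair (if any) is smaller than the pair's first symbol, and otherwise the values never increase from left to right. Value: M (1000) + M (1000) + M (1000) + CM (900) + L (50) + I (1) + I (1) + I (1) = 3953. So it is a valid standard Roman numeral.

Yes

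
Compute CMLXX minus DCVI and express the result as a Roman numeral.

CMLXX = 970
DCVI = 606
970 - 606 = 364

CCCLXIV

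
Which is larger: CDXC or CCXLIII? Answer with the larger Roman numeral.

CDXC = 490
CCXLIII = 243
490 is larger

CDXC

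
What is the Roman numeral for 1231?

Convert 1231 to Roman numerals:
  1231 contains 1×1000 (M)
  231 contains 2×100 (CC)
  31 contains 3×10 (XXX)
  1 contains 1×1 (I)

MCCXXXI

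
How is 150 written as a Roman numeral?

Convert 150 to Roman numerals:
  150 contains 1×100 (C)
  50 contains 1×50 (L)

CL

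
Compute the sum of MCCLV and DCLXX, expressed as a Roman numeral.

MCCLV = 1255
DCLXX = 670
1255 + 670 = 1925

MCMXXV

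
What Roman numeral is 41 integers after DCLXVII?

DCLXVII = 667
667 + 41 = 708

DCCVIII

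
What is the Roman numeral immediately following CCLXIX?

CCLXIX = 269; next is 270

CCLXX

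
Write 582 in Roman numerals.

Convert 582 to Roman numerals:
  582 contains 1×500 (D)
  82 contains 1×50 (L)
  32 contains 3×10 (XXX)
  2 contains 2×1 (II)

DLXXXII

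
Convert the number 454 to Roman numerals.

Convert 454 to Roman numerals:
  454 contains 1×400 (CD)
  54 contains 1×50 (L)
  4 contains 1×4 (IV)

CDLIV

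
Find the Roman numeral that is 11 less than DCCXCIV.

DCCXCIV = 794
794 - 11 = 783

DCCLXXXIII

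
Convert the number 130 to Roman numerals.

Convert 130 to Roman numerals:
  130 contains 1×100 (C)
  30 contains 3×10 (XXX)

CXXX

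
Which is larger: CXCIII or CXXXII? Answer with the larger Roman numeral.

CXCIII = 193
CXXXII = 132
193 is larger

CXCIII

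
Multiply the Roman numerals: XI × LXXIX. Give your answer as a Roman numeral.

XI = 11
LXXIX = 79
11 × 79 = 869

DCCCLXIX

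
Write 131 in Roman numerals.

Convert 131 to Roman numerals:
  131 contains 1×100 (C)
  31 contains 3×10 (XXX)
  1 contains 1×1 (I)

CXXXI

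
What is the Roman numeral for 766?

Convert 766 to Roman numerals:
  766 contains 1×500 (D)
  266 contains 2×100 (CC)
  66 contains 1×50 (L)
  16 contains 1×10 (X)
  6 contains 1×5 (V)
  1 contains 1×1 (I)

DCCLXVI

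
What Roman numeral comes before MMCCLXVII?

MMCCLXVII = 2267, so the previous integer is 2267 - 1 = 2266

MMCCLXVI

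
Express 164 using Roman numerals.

Convert 164 to Roman numerals:
  164 contains 1×100 (C)
  64 contains 1×50 (L)
  14 contains 1×10 (X)
  4 contains 1×4 (IV)

CLXIV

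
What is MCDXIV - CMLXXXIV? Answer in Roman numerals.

MCDXIV = 1414
CMLXXXIV = 984
1414 - 984 = 430

CDXXX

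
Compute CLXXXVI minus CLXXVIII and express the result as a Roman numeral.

CLXXXVI = 186
CLXXVIII = 178
186 - 178 = 8

VIII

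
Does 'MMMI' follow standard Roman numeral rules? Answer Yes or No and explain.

'MMMI': Check the rules: uses only the symbols I, V, X, L, C, D, M; no symbol is repeated more than three times in a row; V, L and D each appear at most once; no smaller symbol precedes a larger one (values never increase from left to right). Value: M (1000) + M (1000) + M (1000) + I (1) = 3001. So it is a valid standard Roman numeral.

Yes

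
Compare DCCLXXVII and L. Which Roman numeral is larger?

DCCLXXVII = 777
L = 50
777 is larger

DCCLXXVII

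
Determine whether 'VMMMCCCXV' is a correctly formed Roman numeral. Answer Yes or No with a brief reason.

'VMMMCCCXV': V should not appear more than once

No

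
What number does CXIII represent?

CXIII: C=100, X=10, I=1, I=1, I=1
100 + 10 + 1 + 1 + 1 = 113

113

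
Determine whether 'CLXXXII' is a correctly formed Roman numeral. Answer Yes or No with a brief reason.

'CLXXXII': Check the rules: uses only the symbols I, V, X, L, C, D, M; no symbol is repeated more than three times in a row; V, L and D each appear at most once; no smaller symbol precedes a larger one (values never increase from left to right). Value: C (100) + L (50) + X (10) + X (10) + X (10) + I (1) + I (1) = 182. So it is a valid standard Roman numeral.

Yes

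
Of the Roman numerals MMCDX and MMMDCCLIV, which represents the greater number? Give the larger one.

MMCDX = 2410
MMMDCCLIV = 3754
3754 is larger

MMMDCCLIV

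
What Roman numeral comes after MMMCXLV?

MMMCXLV = 3145, so the next integer is 3145 + 1 = 3146

MMMCXLVI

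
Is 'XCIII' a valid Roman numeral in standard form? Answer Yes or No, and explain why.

'XCIII': Check the rules: uses only the symbols I, V, X, L, C, D, M; no symbol is repeated more than three times in a row; V, L and D each appear at most once; the only place a smaller symbol precedes a larger one is the allowed subtractive pair XC, the symbol right after such a pair (if any) is smaller than the pair's first symbol, and otherwise the values never increase from left to right. Value: XC (90) + I (1) + I (1) + I (1) = 93. So it is a valid standard Roman numeral.

Yes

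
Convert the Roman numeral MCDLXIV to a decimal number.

MCDLXIV: M=1000, CD=400, L=50, X=10, IV=4
1000 + 400 + 50 + 10 + 4 = 1464

1464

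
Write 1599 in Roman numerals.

Convert 1599 to Roman numerals:
  1599 contains 1×1000 (M)
  599 contains 1×500 (D)
  99 contains 1×90 (XC)
  9 contains 1×9 (IX)

MDXCIX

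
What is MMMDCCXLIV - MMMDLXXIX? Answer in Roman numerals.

MMMDCCXLIV = 3744
MMMDLXXIX = 3579
3744 - 3579 = 165

CLXV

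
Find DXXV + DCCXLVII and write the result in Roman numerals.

DXXV = 525
DCCXLVII = 747
525 + 747 = 1272

MCCLXXII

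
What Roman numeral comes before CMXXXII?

CMXXXII = 932, so the previous integer is 932 - 1 = 931

CMXXXI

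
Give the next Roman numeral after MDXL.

MDXL = 1540, so the next integer is 1540 + 1 = 1541

MDXLI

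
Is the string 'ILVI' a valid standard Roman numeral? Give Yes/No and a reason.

'ILVI': Invalid subtractive combination: IL

No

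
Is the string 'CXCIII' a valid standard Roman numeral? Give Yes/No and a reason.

'CXCIII': Check the rules: uses only the symbols I, V, X, L, C, D, M; no symbol is repeated more than three times in a row; V, L and D each appear at most once; the only place a smaller symbol precedes a larger one is the allowed subtractive pair XC, the symbol right after such a pair (if any) is smaller than the pair's first symbol, and otherwise the values never increase from left to right. Value: C (100) + XC (90) + I (1) + I (1) + I (1) = 193. So it is a valid standard Roman numeral.

Yes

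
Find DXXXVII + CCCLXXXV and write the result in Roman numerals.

DXXXVII = 537
CCCLXXXV = 385
537 + 385 = 922

CMXXII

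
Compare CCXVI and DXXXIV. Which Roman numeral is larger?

CCXVI = 216
DXXXIV = 534
534 is larger

DXXXIV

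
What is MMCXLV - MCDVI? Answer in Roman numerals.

MMCXLV = 2145
MCDVI = 1406
2145 - 1406 = 739

DCCXXXIX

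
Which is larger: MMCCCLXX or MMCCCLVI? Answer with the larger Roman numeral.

MMCCCLXX = 2370
MMCCCLVI = 2356
2370 is larger

MMCCCLXX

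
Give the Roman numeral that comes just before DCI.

DCI = 601; previous is 600

DC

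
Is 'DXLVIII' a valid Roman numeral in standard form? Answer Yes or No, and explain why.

'DXLVIII': Check the rules: uses only the symbols I, V, X, L, C, D, M; no symbol is repeated more than three times in a row; V, L and D each appear at most once; the only place a smaller symbol precedes a larger one is the allowed subtractive pair XL, the symbol right after such a pair (if any) is smaller than the pair's first symbol, and otherwise the values never increase from left to right. Value: D (500) + XL (40) + V (5) + I (1) + I (1) + I (1) = 548. So it is a valid standard Roman numeral.

Yes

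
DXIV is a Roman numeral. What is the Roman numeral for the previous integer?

DXIV = 514; previous is 513

DXIII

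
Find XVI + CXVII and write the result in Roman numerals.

XVI = 16
CXVII = 117
16 + 117 = 133

CXXXIII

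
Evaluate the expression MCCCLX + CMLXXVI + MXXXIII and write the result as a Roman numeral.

MCCCLX = 1360, CMLXXVI = 976, MXXXIII = 1033
1360 + 976 = 2336
2336 + 1033 = 3369

MMMCCCLXIX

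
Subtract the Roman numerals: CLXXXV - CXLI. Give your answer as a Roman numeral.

CLXXXV = 185
CXLI = 141
185 - 141 = 44

XLIV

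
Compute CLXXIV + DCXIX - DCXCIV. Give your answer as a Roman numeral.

CLXXIV = 174, DCXIX = 619, DCXCIV = 694
174 + 619 = 793
793 - 694 = 99

XCIX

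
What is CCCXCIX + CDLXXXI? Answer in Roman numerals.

CCCXCIX = 399
CDLXXXI = 481
399 + 481 = 880

DCCCLXXX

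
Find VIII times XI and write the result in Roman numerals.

VIII = 8
XI = 11
8 × 11 = 88

LXXXVIII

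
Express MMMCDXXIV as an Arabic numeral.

MMMCDXXIV: M=1000, M=1000, M=1000, CD=400, X=10, X=10, IV=4
1000 + 1000 + 1000 + 400 + 10 + 10 + 4 = 3424

3424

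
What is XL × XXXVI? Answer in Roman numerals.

XL = 40
XXXVI = 36
40 × 36 = 1440

MCDXL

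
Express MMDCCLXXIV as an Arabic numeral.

MMDCCLXXIV: M=1000, M=1000, D=500, C=100, C=100, L=50, X=10, X=10, IV=4
1000 + 1000 + 500 + 100 + 100 + 50 + 10 + 10 + 4 = 2774

2774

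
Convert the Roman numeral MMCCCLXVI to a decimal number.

MMCCCLXVI: M=1000, M=1000, C=100, C=100, C=100, L=50, X=10, V=5, I=1
1000 + 1000 + 100 + 100 + 100 + 50 + 10 + 5 + 1 = 2366

2366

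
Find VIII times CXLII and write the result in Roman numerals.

VIII = 8
CXLII = 142
8 × 142 = 1136

MCXXXVI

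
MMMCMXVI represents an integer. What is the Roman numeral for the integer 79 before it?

MMMCMXVI = 3916
3916 - 79 = 3837

MMMDCCCXXXVII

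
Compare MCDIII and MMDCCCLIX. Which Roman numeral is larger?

MCDIII = 1403
MMDCCCLIX = 2859
2859 is larger

MMDCCCLIX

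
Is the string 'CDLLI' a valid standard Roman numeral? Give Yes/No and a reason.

'CDLLI': L should not appear more than once

No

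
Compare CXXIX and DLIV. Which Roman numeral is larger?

CXXIX = 129
DLIV = 554
554 is larger

DLIV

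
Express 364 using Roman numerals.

Convert 364 to Roman numerals:
  364 contains 3×100 (CCC)
  64 contains 1×50 (L)
  14 contains 1×10 (X)
  4 contains 1×4 (IV)

CCCLXIV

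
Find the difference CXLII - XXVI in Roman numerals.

CXLII = 142
XXVI = 26
142 - 26 = 116

CXVI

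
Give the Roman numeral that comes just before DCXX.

DCXX = 620; previous is 619

DCXIX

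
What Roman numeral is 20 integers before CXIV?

CXIV = 114
114 - 20 = 94

XCIV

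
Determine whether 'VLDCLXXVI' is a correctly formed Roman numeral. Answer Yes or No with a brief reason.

'VLDCLXXVI': V should not appear more than once

No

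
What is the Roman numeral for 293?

Convert 293 to Roman numerals:
  293 contains 2×100 (CC)
  93 contains 1×90 (XC)
  3 contains 3×1 (III)

CCXCIII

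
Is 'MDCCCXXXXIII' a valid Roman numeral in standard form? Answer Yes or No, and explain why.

'MDCCCXXXXIII': More than 3 consecutive X's

No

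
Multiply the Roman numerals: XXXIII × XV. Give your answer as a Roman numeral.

XXXIII = 33
XV = 15
33 × 15 = 495

CDXCV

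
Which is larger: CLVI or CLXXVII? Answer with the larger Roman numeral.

CLVI = 156
CLXXVII = 177
177 is larger

CLXXVII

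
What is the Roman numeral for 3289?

Convert 3289 to Roman numerals:
  3289 contains 3×1000 (MMM)
  289 contains 2×100 (CC)
  89 contains 1×50 (L)
  39 contains 3×10 (XXX)
  9 contains 1×9 (IX)

MMMCCLXXXIX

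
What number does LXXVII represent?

LXXVII: L=50, X=10, X=10, V=5, I=1, I=1
50 + 10 + 10 + 5 + 1 + 1 = 77

77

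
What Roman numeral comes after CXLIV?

CXLIV = 144, so the next integer is 144 + 1 = 145

CXLV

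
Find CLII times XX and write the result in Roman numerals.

CLII = 152
XX = 20
152 × 20 = 3040

MMMXL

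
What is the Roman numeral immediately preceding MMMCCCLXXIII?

MMMCCCLXXIII = 3373; previous is 3372

MMMCCCLXXII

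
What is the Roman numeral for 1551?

Convert 1551 to Roman numerals:
  1551 contains 1×1000 (M)
  551 contains 1×500 (D)
  51 contains 1×50 (L)
  1 contains 1×1 (I)

MDLI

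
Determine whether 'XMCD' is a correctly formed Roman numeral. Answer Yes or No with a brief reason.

'XMCD': Invalid subtractive combination: XM

No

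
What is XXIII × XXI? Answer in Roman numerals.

XXIII = 23
XXI = 21
23 × 21 = 483

CDLXXXIII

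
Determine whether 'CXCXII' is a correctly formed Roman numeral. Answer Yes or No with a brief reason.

'CXCXII': X cannot come right after the subtractive pair XC: once X is subtracted in XC, the next symbol must be smaller than X

No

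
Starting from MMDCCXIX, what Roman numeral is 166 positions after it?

MMDCCXIX = 2719
2719 + 166 = 2885

MMDCCCLXXXV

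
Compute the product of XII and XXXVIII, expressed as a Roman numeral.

XII = 12
XXXVIII = 38
12 × 38 = 456

CDLVI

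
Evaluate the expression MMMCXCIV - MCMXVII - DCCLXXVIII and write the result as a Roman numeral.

MMMCXCIV = 3194, MCMXVII = 1917, DCCLXXVIII = 778
3194 - 1917 = 1277
1277 - 778 = 499

CDXCIX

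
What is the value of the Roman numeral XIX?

XIX: X=10, IX=9
10 + 9 = 19

19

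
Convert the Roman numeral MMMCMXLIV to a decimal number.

MMMCMXLIV: M=1000, M=1000, M=1000, CM=900, XL=40, IV=4
1000 + 1000 + 1000 + 900 + 40 + 4 = 3944

3944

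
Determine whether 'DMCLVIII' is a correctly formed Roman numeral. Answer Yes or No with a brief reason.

'DMCLVIII': Invalid subtractive combination: DM

No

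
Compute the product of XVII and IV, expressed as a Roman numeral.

XVII = 17
IV = 4
17 × 4 = 68

LXVIII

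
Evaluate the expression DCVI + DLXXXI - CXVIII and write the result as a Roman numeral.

DCVI = 606, DLXXXI = 581, CXVIII = 118
606 + 581 = 1187
1187 - 118 = 1069

MLXIX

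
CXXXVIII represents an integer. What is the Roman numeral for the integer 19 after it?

CXXXVIII = 138
138 + 19 = 157

CLVII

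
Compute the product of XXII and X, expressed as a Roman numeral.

XXII = 22
X = 10
22 × 10 = 220

CCXX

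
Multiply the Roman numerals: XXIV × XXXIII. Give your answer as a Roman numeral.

XXIV = 24
XXXIII = 33
24 × 33 = 792

DCCXCII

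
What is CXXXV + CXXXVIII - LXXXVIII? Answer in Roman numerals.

CXXXV = 135, CXXXVIII = 138, LXXXVIII = 88
135 + 138 = 273
273 - 88 = 185

CLXXXV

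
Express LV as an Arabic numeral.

LV: L=50, V=5
50 + 5 = 55

55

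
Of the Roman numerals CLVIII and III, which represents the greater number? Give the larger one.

CLVIII = 158
III = 3
158 is larger

CLVIII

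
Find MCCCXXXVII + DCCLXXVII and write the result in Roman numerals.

MCCCXXXVII = 1337
DCCLXXVII = 777
1337 + 777 = 2114

MMCXIV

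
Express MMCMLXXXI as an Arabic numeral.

MMCMLXXXI: M=1000, M=1000, CM=900, L=50, X=10, X=10, X=10, I=1
1000 + 1000 + 900 + 50 + 10 + 10 + 10 + 1 = 2981

2981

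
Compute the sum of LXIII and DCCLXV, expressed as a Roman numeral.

LXIII = 63
DCCLXV = 765
63 + 765 = 828

DCCCXXVIII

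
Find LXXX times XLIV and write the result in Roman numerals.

LXXX = 80
XLIV = 44
80 × 44 = 3520

MMMDXX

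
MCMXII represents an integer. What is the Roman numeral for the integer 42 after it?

MCMXII = 1912
1912 + 42 = 1954

MCMLIV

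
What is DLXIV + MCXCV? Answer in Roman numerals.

DLXIV = 564
MCXCV = 1195
564 + 1195 = 1759

MDCCLIX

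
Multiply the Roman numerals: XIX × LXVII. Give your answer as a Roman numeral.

XIX = 19
LXVII = 67
19 × 67 = 1273

MCCLXXIII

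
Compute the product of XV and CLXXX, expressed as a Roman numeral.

XV = 15
CLXXX = 180
15 × 180 = 2700

MMDCC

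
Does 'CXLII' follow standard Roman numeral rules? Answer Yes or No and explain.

'CXLII': Check the rules: uses only the symbols I, V, X, L, C, D, M; no symbol is repeated more than three times in a row; V, L and D each appear at most once; the only place a smaller symbol precedes a larger one is the allowed subtractive pair XL, the symbol right after such a pair (if any) is smaller than the pair's first symbol, and otherwise the values never increase from left to right. Value: C (100) + XL (40) + I (1) + I (1) = 142. So it is a valid standard Roman numeral.

Yes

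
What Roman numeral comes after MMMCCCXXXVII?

MMMCCCXXXVII = 3337, so the next integer is 3337 + 1 = 3338

MMMCCCXXXVIII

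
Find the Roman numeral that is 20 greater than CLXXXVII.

CLXXXVII = 187
187 + 20 = 207

CCVII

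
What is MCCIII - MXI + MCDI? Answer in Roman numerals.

MCCIII = 1203, MXI = 1011, MCDI = 1401
1203 - 1011 = 192
192 + 1401 = 1593

MDXCIII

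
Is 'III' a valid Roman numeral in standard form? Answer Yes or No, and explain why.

'III': Check the rules: uses only the symbols I, V, X, L, C, D, M; no symbol is repeated more than three times in a row; V, L and D each appear at most once; no smaller symbol precedes a larger one (values never increase from left to right). Value: I (1) + I (1) + I (1) = 3. So it is a valid standard Roman numeral.

Yes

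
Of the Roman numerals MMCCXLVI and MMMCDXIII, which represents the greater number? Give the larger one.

MMCCXLVI = 2246
MMMCDXIII = 3413
3413 is larger

MMMCDXIII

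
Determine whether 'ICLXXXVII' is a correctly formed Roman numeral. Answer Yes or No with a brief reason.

'ICLXXXVII': Invalid subtractive combination: IC

No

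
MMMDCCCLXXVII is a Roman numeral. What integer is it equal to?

MMMDCCCLXXVII: M=1000, M=1000, M=1000, D=500, C=100, C=100, C=100, L=50, X=10, X=10, V=5, I=1, I=1
1000 + 1000 + 1000 + 500 + 100 + 100 + 100 + 50 + 10 + 10 + 5 + 1 + 1 = 3877

3877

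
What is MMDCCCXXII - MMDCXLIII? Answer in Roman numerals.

MMDCCCXXII = 2822
MMDCXLIII = 2643
2822 - 2643 = 179

CLXXIX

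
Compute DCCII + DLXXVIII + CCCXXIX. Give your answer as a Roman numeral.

DCCII = 702, DLXXVIII = 578, CCCXXIX = 329
702 + 578 = 1280
1280 + 329 = 1609

MDCIX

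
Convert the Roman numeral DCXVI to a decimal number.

DCXVI: D=500, C=100, X=10, V=5, I=1
500 + 100 + 10 + 5 + 1 = 616

616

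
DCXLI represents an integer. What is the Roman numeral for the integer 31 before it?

DCXLI = 641
641 - 31 = 610

DCX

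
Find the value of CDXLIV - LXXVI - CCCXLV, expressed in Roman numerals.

CDXLIV = 444, LXXVI = 76, CCCXLV = 345
444 - 76 = 368
368 - 345 = 23

XXIII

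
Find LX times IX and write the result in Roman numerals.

LX = 60
IX = 9
60 × 9 = 540

DXL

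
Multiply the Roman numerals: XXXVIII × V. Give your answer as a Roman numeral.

XXXVIII = 38
V = 5
38 × 5 = 190

CXC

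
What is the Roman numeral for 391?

Convert 391 to Roman numerals:
  391 contains 3×100 (CCC)
  91 contains 1×90 (XC)
  1 contains 1×1 (I)

CCCXCI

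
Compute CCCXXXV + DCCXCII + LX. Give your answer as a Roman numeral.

CCCXXXV = 335, DCCXCII = 792, LX = 60
335 + 792 = 1127
1127 + 60 = 1187

MCLXXXVII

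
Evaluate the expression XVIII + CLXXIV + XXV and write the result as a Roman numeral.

XVIII = 18, CLXXIV = 174, XXV = 25
18 + 174 = 192
192 + 25 = 217

CCXVII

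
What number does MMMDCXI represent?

MMMDCXI: M=1000, M=1000, M=1000, D=500, C=100, X=10, I=1
1000 + 1000 + 1000 + 500 + 100 + 10 + 1 = 3611

3611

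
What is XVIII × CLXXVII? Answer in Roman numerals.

XVIII = 18
CLXXVII = 177
18 × 177 = 3186

MMMCLXXXVI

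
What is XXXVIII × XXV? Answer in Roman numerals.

XXXVIII = 38
XXV = 25
38 × 25 = 950

CML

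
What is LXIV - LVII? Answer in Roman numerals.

LXIV = 64
LVII = 57
64 - 57 = 7

VII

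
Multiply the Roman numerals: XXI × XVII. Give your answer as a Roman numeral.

XXI = 21
XVII = 17
21 × 17 = 357

CCCLVII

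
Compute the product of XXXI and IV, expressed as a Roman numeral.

XXXI = 31
IV = 4
31 × 4 = 124

CXXIV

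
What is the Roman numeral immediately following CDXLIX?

CDXLIX = 449; next is 450

CDL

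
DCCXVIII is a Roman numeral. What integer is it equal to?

DCCXVIII: D=500, C=100, C=100, X=10, V=5, I=1, I=1, I=1
500 + 100 + 100 + 10 + 5 + 1 + 1 + 1 = 718

718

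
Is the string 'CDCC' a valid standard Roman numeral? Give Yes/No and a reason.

'CDCC': C cannot come right after the subtractive pair CD: once C is subtracted in CD, the next symbol must be smaller than C

No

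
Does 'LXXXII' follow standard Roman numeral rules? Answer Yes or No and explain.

'LXXXII': Check the rules: uses only the symbols I, V, X, L, C, D, M; no symbol is repeated more than three times in a row; V, L and D each appear at most once; no smaller symbol precedes a larger one (values never increase from left to right). Value: L (50) + X (10) + X (10) + X (10) + I (1) + I (1) = 82. So it is a valid standard Roman numeral.

Yes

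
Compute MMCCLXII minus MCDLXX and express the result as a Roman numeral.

MMCCLXII = 2262
MCDLXX = 1470
2262 - 1470 = 792

DCCXCII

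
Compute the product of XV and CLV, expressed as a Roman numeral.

XV = 15
CLV = 155
15 × 155 = 2325

MMCCCXXV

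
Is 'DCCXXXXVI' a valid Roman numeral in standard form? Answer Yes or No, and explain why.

'DCCXXXXVI': More than 3 consecutive X's

No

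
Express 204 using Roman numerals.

Convert 204 to Roman numerals:
  204 contains 2×100 (CC)
  4 contains 1×4 (IV)

CCIV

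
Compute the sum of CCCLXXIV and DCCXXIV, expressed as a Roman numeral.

CCCLXXIV = 374
DCCXXIV = 724
374 + 724 = 1098

MXCVIII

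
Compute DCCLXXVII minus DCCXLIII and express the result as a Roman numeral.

DCCLXXVII = 777
DCCXLIII = 743
777 - 743 = 34

XXXIV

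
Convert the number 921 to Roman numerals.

Convert 921 to Roman numerals:
  921 contains 1×900 (CM)
  21 contains 2×10 (XX)
  1 contains 1×1 (I)

CMXXI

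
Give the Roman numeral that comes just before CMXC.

CMXC = 990, so the previous integer is 990 - 1 = 989

CMLXXXIX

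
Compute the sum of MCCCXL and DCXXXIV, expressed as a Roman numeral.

MCCCXL = 1340
DCXXXIV = 634
1340 + 634 = 1974

MCMLXXIV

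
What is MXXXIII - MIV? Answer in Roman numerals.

MXXXIII = 1033
MIV = 1004
1033 - 1004 = 29

XXIX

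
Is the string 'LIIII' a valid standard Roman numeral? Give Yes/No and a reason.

'LIIII': More than 3 consecutive I's

No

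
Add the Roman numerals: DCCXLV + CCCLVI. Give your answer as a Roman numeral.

DCCXLV = 745
CCCLVI = 356
745 + 356 = 1101

MCI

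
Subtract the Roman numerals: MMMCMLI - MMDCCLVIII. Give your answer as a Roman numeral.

MMMCMLI = 3951
MMDCCLVIII = 2758
3951 - 2758 = 1193

MCXCIII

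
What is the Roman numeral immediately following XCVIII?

XCVIII = 98; next is 99

XCIX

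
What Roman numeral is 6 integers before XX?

XX = 20
20 - 6 = 14

XIV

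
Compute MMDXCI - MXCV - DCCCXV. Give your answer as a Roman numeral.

MMDXCI = 2591, MXCV = 1095, DCCCXV = 815
2591 - 1095 = 1496
1496 - 815 = 681

DCLXXXI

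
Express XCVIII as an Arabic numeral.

XCVIII: XC=90, V=5, I=1, I=1, I=1
90 + 5 + 1 + 1 + 1 = 98

98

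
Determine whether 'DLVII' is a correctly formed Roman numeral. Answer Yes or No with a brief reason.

'DLVII': Check the rules: uses only the symbols I, V, X, L, C, D, M; no symbol is repeated more than three times in a row; V, L and D each appear at most once; no smaller symbol precedes a larger one (values never increase from left to right). Value: D (500) + L (50) + V (5) + I (1) + I (1) = 557. So it is a valid standard Roman numeral.

Yes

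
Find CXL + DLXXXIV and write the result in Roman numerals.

CXL = 140
DLXXXIV = 584
140 + 584 = 724

DCCXXIV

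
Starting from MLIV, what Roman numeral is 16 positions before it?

MLIV = 1054
1054 - 16 = 1038

MXXXVIII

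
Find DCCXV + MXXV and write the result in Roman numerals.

DCCXV = 715
MXXV = 1025
715 + 1025 = 1740

MDCCXL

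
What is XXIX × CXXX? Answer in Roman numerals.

XXIX = 29
CXXX = 130
29 × 130 = 3770

MMMDCCLXX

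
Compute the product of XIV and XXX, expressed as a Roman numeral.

XIV = 14
XXX = 30
14 × 30 = 420

CDXX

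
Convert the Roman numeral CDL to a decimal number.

CDL: CD=400, L=50
400 + 50 = 450

450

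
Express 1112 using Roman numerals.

Convert 1112 to Roman numerals:
  1112 contains 1×1000 (M)
  112 contains 1×100 (C)
  12 contains 1×10 (X)
  2 contains 2×1 (II)

MCXII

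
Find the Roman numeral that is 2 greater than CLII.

CLII = 152
152 + 2 = 154

CLIV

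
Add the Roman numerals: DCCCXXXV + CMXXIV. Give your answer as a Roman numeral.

DCCCXXXV = 835
CMXXIV = 924
835 + 924 = 1759

MDCCLIX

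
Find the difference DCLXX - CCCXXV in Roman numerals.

DCLXX = 670
CCCXXV = 325
670 - 325 = 345

CCCXLV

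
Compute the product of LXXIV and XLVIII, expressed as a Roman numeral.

LXXIV = 74
XLVIII = 48
74 × 48 = 3552

MMMDLII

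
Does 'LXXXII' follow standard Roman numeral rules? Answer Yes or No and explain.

'LXXXII': Check the rules: uses only the symbols I, V, X, L, C, D, M; no symbol is repeated more than three times in a row; V, L and D each appear at most once; no smaller symbol precedes a larger one (values never increase from left to right). Value: L (50) + X (10) + X (10) + X (10) + I (1) + I (1) = 82. So it is a valid standard Roman numeral.

Yes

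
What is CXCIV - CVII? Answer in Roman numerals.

CXCIV = 194
CVII = 107
194 - 107 = 87

LXXXVII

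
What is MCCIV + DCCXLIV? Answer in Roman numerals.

MCCIV = 1204
DCCXLIV = 744
1204 + 744 = 1948

MCMXLVIII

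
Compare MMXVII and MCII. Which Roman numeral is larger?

MMXVII = 2017
MCII = 1102
2017 is larger

MMXVII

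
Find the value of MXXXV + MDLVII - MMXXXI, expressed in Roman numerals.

MXXXV = 1035, MDLVII = 1557, MMXXXI = 2031
1035 + 1557 = 2592
2592 - 2031 = 561

DLXI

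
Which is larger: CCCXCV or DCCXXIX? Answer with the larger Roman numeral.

CCCXCV = 395
DCCXXIX = 729
729 is larger

DCCXXIX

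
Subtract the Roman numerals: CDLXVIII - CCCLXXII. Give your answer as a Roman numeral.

CDLXVIII = 468
CCCLXXII = 372
468 - 372 = 96

XCVI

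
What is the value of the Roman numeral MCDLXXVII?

MCDLXXVII: M=1000, CD=400, L=50, X=10, X=10, V=5, I=1, I=1
1000 + 400 + 50 + 10 + 10 + 5 + 1 + 1 = 1477

1477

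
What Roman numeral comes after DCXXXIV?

DCXXXIV = 634, so the next integer is 634 + 1 = 635

DCXXXV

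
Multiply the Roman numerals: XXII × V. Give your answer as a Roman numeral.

XXII = 22
V = 5
22 × 5 = 110

CX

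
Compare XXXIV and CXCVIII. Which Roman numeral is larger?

XXXIV = 34
CXCVIII = 198
198 is larger

CXCVIII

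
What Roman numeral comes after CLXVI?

CLXVI = 166; next is 167

CLXVII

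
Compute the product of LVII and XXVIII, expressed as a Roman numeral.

LVII = 57
XXVIII = 28
57 × 28 = 1596

MDXCVI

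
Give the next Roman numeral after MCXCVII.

MCXCVII = 1197; next is 1198

MCXCVIII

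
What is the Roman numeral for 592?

Convert 592 to Roman numerals:
  592 contains 1×500 (D)
  92 contains 1×90 (XC)
  2 contains 2×1 (II)

DXCII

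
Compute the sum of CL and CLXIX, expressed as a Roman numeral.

CL = 150
CLXIX = 169
150 + 169 = 319

CCCXIX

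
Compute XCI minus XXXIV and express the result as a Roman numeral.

XCI = 91
XXXIV = 34
91 - 34 = 57

LVII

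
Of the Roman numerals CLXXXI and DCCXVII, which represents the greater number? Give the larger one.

CLXXXI = 181
DCCXVII = 717
717 is larger

DCCXVII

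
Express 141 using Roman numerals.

Convert 141 to Roman numerals:
  141 contains 1×100 (C)
  41 contains 1×40 (XL)
  1 contains 1×1 (I)

CXLI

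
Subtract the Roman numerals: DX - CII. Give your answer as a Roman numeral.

DX = 510
CII = 102
510 - 102 = 408

CDVIII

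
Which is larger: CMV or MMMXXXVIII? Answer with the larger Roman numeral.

CMV = 905
MMMXXXVIII = 3038
3038 is larger

MMMXXXVIII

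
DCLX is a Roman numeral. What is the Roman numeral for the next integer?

DCLX = 660, so the next integer is 660 + 1 = 661

DCLXI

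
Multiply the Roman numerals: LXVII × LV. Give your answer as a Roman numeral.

LXVII = 67
LV = 55
67 × 55 = 3685

MMMDCLXXXV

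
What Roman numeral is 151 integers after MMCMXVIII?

MMCMXVIII = 2918
2918 + 151 = 3069

MMMLXIX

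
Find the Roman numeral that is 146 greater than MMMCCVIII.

MMMCCVIII = 3208
3208 + 146 = 3354

MMMCCCLIV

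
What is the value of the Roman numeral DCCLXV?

DCCLXV: D=500, C=100, C=100, L=50, X=10, V=5
500 + 100 + 100 + 50 + 10 + 5 = 765

765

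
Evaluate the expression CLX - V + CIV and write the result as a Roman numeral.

CLX = 160, V = 5, CIV = 104
160 - 5 = 155
155 + 104 = 259

CCLIX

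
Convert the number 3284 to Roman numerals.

Convert 3284 to Roman numerals:
  3284 contains 3×1000 (MMM)
  284 contains 2×100 (CC)
  84 contains 1×50 (L)
  34 contains 3×10 (XXX)
  4 contains 1×4 (IV)

MMMCCLXXXIV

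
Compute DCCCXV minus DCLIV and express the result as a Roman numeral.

DCCCXV = 815
DCLIV = 654
815 - 654 = 161

CLXI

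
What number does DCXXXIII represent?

DCXXXIII: D=500, C=100, X=10, X=10, X=10, I=1, I=1, I=1
500 + 100 + 10 + 10 + 10 + 1 + 1 + 1 = 633

633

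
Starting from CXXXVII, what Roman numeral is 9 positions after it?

CXXXVII = 137
137 + 9 = 146

CXLVI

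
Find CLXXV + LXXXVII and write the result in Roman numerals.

CLXXV = 175
LXXXVII = 87
175 + 87 = 262

CCLXII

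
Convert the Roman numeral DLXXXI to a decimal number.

DLXXXI: D=500, L=50, X=10, X=10, X=10, I=1
500 + 50 + 10 + 10 + 10 + 1 = 581

581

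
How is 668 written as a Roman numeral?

Convert 668 to Roman numerals:
  668 contains 1×500 (D)
  168 contains 1×100 (C)
  68 contains 1×50 (L)
  18 contains 1×10 (X)
  8 contains 1×5 (V)
  3 contains 3×1 (III)

DCLXVIII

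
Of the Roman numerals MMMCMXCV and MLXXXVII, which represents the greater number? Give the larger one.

MMMCMXCV = 3995
MLXXXVII = 1087
3995 is larger

MMMCMXCV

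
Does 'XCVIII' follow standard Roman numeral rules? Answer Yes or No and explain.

'XCVIII': Check the rules: uses only the symbols I, V, X, L, C, D, M; no symbol is repeated more than three times in a row; V, L and D each appear at most once; the only place a smaller symbol precedes a larger one is the allowed subtractive pair XC, the symbol right after such a pair (if any) is smaller than the pair's first symbol, and otherwise the values never increase from left to right. Value: XC (90) + V (5) + I (1) + I (1) + I (1) = 98. So it is a valid standard Roman numeral.

Yes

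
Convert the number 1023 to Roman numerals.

Convert 1023 to Roman numerals:
  1023 contains 1×1000 (M)
  23 contains 2×10 (XX)
  3 contains 3×1 (III)

MXXIII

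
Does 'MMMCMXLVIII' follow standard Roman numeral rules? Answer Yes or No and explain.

'MMMCMXLVIII': Check the rules: uses only the symbols I, V, X, L, C, D, M; no symbol is repeated more than three times in a row; V, L and D each appear at most once; the only places a smaller symbol precedes a larger one are the allowed subtractive pairs CM, XL, the symbol right after such a pair (if any) is smaller than the pair's first symbol, and otherwise the values never increase from left to right. Value: M (1000) + M (1000) + M (1000) + CM (900) + XL (40) + V (5) + I (1) + I (1) + I (1) = 3948. So it is a valid standard Roman numeral.

Yes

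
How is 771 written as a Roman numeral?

Convert 771 to Roman numerals:
  771 contains 1×500 (D)
  271 contains 2×100 (CC)
  71 contains 1×50 (L)
  21 contains 2×10 (XX)
  1 contains 1×1 (I)

DCCLXXI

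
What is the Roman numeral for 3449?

Convert 3449 to Roman numerals:
  3449 contains 3×1000 (MMM)
  449 contains 1×400 (CD)
  49 contains 1×40 (XL)
  9 contains 1×9 (IX)

MMMCDXLIX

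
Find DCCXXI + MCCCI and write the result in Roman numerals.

DCCXXI = 721
MCCCI = 1301
721 + 1301 = 2022

MMXXII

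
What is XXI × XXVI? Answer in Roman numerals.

XXI = 21
XXVI = 26
21 × 26 = 546

DXLVI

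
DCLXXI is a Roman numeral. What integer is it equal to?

DCLXXI: D=500, C=100, L=50, X=10, X=10, I=1
500 + 100 + 50 + 10 + 10 + 1 = 671

671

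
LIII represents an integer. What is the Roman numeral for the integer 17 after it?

LIII = 53
53 + 17 = 70

LXX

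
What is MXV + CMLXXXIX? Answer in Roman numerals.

MXV = 1015
CMLXXXIX = 989
1015 + 989 = 2004

MMIV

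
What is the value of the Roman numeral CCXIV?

CCXIV: C=100, C=100, X=10, IV=4
100 + 100 + 10 + 4 = 214

214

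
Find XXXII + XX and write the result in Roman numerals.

XXXII = 32
XX = 20
32 + 20 = 52

LII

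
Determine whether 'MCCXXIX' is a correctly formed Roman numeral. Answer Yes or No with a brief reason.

'MCCXXIX': Check the rules: uses only the symbols I, V, X, L, C, D, M; no symbol is repeated more than three times in a row; V, L and D each appear at most once; the only place a smaller symbol precedes a larger one is the allowed subtractive pair IX, the symbol right after such a pair (if any) is smaller than the pair's first symbol, and otherwise the values never increase from left to right. Value: M (1000) + C (100) + C (100) + X (10) + X (10) + IX (9) = 1229. So it is a valid standard Roman numeral.

Yes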